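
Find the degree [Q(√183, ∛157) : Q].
[Q(√183, ∛157) : Q] = 6

Let L = Q(√183, ∛157). Since Q(√183) ⊂ L and [Q(√183):Q] = 2, the tower law gives 2 | [L:Q]. Likewise Q(∛157) ⊂ L with [Q(∛157):Q] = 3 (because 157 is not a perfect cube), so 3 | [L:Q]. As gcd(2,3) = 1, [L:Q] is divisible by 6. Conversely L is generated over Q by √183 and ∛157, so [L:Q] ≤ 2·3 = 6. Therefore [Q(√183, ∛157) : Q] = 6.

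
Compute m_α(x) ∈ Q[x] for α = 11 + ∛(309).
m_α(x) = x^3 - 33x^2 + 363x - 1640

Set β = α - 11 = ∛(309), so β^3 = 309. Then (α - 11)^3 - 309 = 0, i.e. α is a root of g(x) = (x - 11)^3 - 309 = x^3 - 33x^2 + 363x - 1640. Since g(x) = h(x - 11) where h(x) = x^3 - 309, and h is irreducible over Q (because 309 is not a perfect cube, so h has no rational root, and a monic cubic with no rational root is irreducible), g is also irreducible (irreducibility is preserved under the substitution x → x - 11). Hence m_α(x) = x^3 - 33x^2 + 363x - 1640.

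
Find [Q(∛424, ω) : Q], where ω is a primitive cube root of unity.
[Q(∛424, ω) : Q] = 6

[Q(∛424):Q] = 3 (min poly x^3 - 424, irreducible since 424 is not a perfect cube). [Q(ω):Q] = 2 (min poly x^2 + x + 1). Since Q(∛424) ⊂ R and ω ∉ R, we have ω ∉ Q(∛424), so x^2 + x + 1 remains irreducible over Q(∛424) and [Q(∛424, ω) : Q(∛424)] = 2. By the tower law, [Q(∛424, ω) : Q] = 3 · 2 = 6. (In fact Q(∛424, ω) is the splitting field of x^3 - 424 over Q.)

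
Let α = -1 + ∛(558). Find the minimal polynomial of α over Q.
m_α(x) = x^3 + 3x^2 + 3x - 557

Set β = α + 1 = ∛(558), so β^3 = 558. Then (α + 1)^3 - 558 = 0, i.e. α is a root of g(x) = (x + 1)^3 - 558 = x^3 + 3x^2 + 3x - 557. Since g(x) = h(x + 1) where h(x) = x^3 - 558, and h is irreducible over Q (because 558 is not a perfect cube, so h has no rational root, and a monic cubic with no rational root is irreducible), g is also irreducible (irreducibility is preserved under the substitution x → x + 1). Hence m_α(x) = x^3 + 3x^2 + 3x - 557.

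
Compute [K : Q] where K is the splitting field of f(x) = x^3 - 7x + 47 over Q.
[K : Q] = 6

By the rational root test, any rational root of the monic integer polynomial f(x) = x^3 - 7x + 47 must be an integer dividing the constant term 47, i.e. one of ±{1, 47}. Evaluating: f(1) = 41, f(-1) = 53, f(47) = 103541, f(-47) = -103447; none is 0, so f has no rational root and is therefore irreducible over Q (a cubic with no linear factor over a field is irreducible). For an irreducible cubic, the Galois group is A_3 or S_3 according as the discriminant disc(f) = -4a^3 - 27b^2 = -4·(-7)^3 - 27·(47)^2 = -58271 is or is not a square in Q. Here disc(f) = -58271 is not a perfect square in Q, so the Galois group of f over Q is not contained in A_3 and must be all of S_3. The splitting field has degree |S_3| = 6 over Q, so [K : Q] = 6.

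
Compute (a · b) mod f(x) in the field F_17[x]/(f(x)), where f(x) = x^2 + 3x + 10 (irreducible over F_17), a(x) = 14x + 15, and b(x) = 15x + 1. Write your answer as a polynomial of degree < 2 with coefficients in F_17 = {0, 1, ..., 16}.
a · b ≡ 6 (mod f(x))

Multiply in F_17[x]: a(x)·b(x) = (14x + 15)·(15x + 1) = 6x^2 + x + 15. This has degree ≥ 2, so divide by f(x) over F_17: 6x^2 + x + 15 = (6)·(x^2 + 3x + 10) + (6). Hence a·b ≡ 6 (mod f). (F_17[x]/(f) is a field with 17^2 = 289 elements since f is irreducible of degree 2.)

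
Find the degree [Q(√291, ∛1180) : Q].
[Q(√291, ∛1180) : Q] = 6

Let L = Q(√291, ∛1180). Since Q(√291) ⊂ L and [Q(√291):Q] = 2, the tower law gives 2 | [L:Q]. Likewise Q(∛1180) ⊂ L with [Q(∛1180):Q] = 3 (because 1180 is not a perfect cube), so 3 | [L:Q]. As gcd(2,3) = 1, [L:Q] is divisible by 6. Conversely L is generated over Q by √291 and ∛1180, so [L:Q] ≤ 2·3 = 6. Therefore [Q(√291, ∛1180) : Q] = 6.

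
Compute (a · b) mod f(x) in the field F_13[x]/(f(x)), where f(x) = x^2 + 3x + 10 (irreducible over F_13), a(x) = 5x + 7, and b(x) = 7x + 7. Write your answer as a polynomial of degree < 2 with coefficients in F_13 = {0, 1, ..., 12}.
a · b ≡ 5x + 11 (mod f(x))

Multiply in F_13[x]: a(x)·b(x) = (5x + 7)·(7x + 7) = 9x^2 + 6x + 10. This has degree ≥ 2, so divide by f(x) over F_13: 9x^2 + 6x + 10 = (9)·(x^2 + 3x + 10) + (5x + 11). Hence a·b ≡ 5x + 11 (mod f). (F_13[x]/(f) is a field with 13^2 = 169 elements since f is irreducible of degree 2.)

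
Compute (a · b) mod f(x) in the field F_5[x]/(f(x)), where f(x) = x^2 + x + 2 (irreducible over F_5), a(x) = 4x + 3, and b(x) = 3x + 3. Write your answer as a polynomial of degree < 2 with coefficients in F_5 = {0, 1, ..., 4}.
a · b ≡ 4x (mod f(x))

Multiply in F_5[x]: a(x)·b(x) = (4x + 3)·(3x + 3) = 2x^2 + x + 4. This has degree ≥ 2, so divide by f(x) over F_5: 2x^2 + x + 4 = (2)·(x^2 + x + 2) + (4x). Hence a·b ≡ 4x (mod f). (F_5[x]/(f) is a field with 5^2 = 25 elements since f is irreducible of degree 2.)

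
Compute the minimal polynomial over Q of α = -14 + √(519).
m_α(x) = x^2 + 28x - 323

From α + 14 = √(519), squaring gives (α + 14)^2 = 519, i.e. α^2 + 28α + 196 = 519, so α^2 + 28α - 323 = 0. The discriminant of x^2 + 28x - 323 is (28)^2 - 4·(-323) = 784 + 1292 = 2076, and 4·(519) is not a perfect square in Q since 519 is squarefree and ≠ 1. Hence x^2 + 28x - 323 is irreducible over Q and is the minimal polynomial of α.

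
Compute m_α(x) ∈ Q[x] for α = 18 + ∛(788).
m_α(x) = x^3 - 54x^2 + 972x - 6620

Set β = α - 18 = ∛(788), so β^3 = 788. Then (α - 18)^3 - 788 = 0, i.e. α is a root of g(x) = (x - 18)^3 - 788 = x^3 - 54x^2 + 972x - 6620. Since g(x) = h(x - 18) where h(x) = x^3 - 788, and h is irreducible over Q (because 788 is not a perfect cube, so h has no rational root, and a monic cubic with no rational root is irreducible), g is also irreducible (irreducibility is preserved under the substitution x → x - 18). Hence m_α(x) = x^3 - 54x^2 + 972x - 6620.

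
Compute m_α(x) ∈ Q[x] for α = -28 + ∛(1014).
m_α(x) = x^3 + 84x^2 + 2352x + 20938

Set β = α + 28 = ∛(1014), so β^3 = 1014. Then (α + 28)^3 - 1014 = 0, i.e. α is a root of g(x) = (x + 28)^3 - 1014 = x^3 + 84x^2 + 2352x + 20938. Since g(x) = h(x + 28) where h(x) = x^3 - 1014, and h is irreducible over Q (because 1014 is not a perfect cube, so h has no rational root, and a monic cubic with no rational root is irreducible), g is also irreducible (irreducibility is preserved under the substitution x → x + 28). Hence m_α(x) = x^3 + 84x^2 + 2352x + 20938.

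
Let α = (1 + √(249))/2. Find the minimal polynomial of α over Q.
m_α(x) = x^2 - x - 62

From 2α - 1 = √(249), squaring gives (2α - 1)^2 = 249, i.e. 4α^2 - 4α + 1 = 249, so α^2 - α + (1 - 249)/4 = 0. Since 249 ≡ 1 (mod 4), (1 - 249)/4 = -62 ∈ Z. The polynomial x^2 - x - 62 has discriminant 1 - 4·(-62) = 249, which is not a perfect square in Q (d = 249 is squarefree and ≠ 1), so x^2 - x - 62 is irreducible over Q. It is the minimal polynomial of α.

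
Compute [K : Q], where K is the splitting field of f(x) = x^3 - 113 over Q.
[K : Q] = 6

The roots of x^3 - 113 are ∛113, ω∛113, ω^2∛113 where ω = e^(2πi/3) is a primitive cube root of unity, so K = Q(∛113, ω). Now [Q(∛113):Q] = 3 (since 113 is not a perfect cube, x^3 - 113 is irreducible) and [Q(ω):Q] = 2. Both 2 and 3 divide [K:Q], and [K:Q] ≤ 3·2 = 6, so [K:Q] = 6. (Equivalently: Q(∛113) ⊂ R but ω ∉ R, so [K : Q(∛113)] = 2.)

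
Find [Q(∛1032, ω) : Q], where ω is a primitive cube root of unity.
[Q(∛1032, ω) : Q] = 6

[Q(∛1032):Q] = 3 (min poly x^3 - 1032, irreducible since 1032 is not a perfect cube). [Q(ω):Q] = 2 (min poly x^2 + x + 1). Since Q(∛1032) ⊂ R and ω ∉ R, we have ω ∉ Q(∛1032), so x^2 + x + 1 remains irreducible over Q(∛1032) and [Q(∛1032, ω) : Q(∛1032)] = 2. By the tower law, [Q(∛1032, ω) : Q] = 3 · 2 = 6. (In fact Q(∛1032, ω) is the splitting field of x^3 - 1032 over Q.)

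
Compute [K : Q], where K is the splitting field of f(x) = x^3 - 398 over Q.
[K : Q] = 6

The roots of x^3 - 398 are ∛398, ω∛398, ω^2∛398 where ω = e^(2πi/3) is a primitive cube root of unity, so K = Q(∛398, ω). Now [Q(∛398):Q] = 3 (since 398 is not a perfect cube, x^3 - 398 is irreducible) and [Q(ω):Q] = 2. Both 2 and 3 divide [K:Q], and [K:Q] ≤ 3·2 = 6, so [K:Q] = 6. (Equivalently: Q(∛398) ⊂ R but ω ∉ R, so [K : Q(∛398)] = 2.)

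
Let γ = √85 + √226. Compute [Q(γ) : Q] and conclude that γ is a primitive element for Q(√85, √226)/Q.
[Q(γ) : Q] = 4 (equivalently, Q(γ) = Q(√85, √226))

Obviously Q(γ) ⊆ Q(√85, √226), and [Q(√85, √226):Q] = 4 (since 85, 226 are distinct squarefree integers > 1 with 19210 not a perfect square). To show equality we compute the minimal polynomial of γ. From γ = √85 + √226: γ^2 = 85 + 2√(19210) + 226 = 311 + 2√(19210), so γ^2 - 311 = 2√(19210); squaring, (γ^2 - 311)^2 = 4·19210, i.e. γ^4 - 622γ^2 + 96721 - 76840 = 0, i.e. γ^4 - 622γ^2 + 19881 = 0. So γ is a root of x^4 - 622x^2 + 19881. This polynomial is irreducible over Q: it has no rational root (each ±√85 ± √226 is irrational), and any factorization into two quadratics over Q would force √(19210) ∈ Q (pairing opposite roots) or √85, √226 ∈ Q (other pairings), all impossible. Hence [Q(γ):Q] = 4 = [Q(√85, √226):Q], so Q(γ) = Q(√85, √226).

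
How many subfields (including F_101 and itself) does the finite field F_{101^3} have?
F_{101^3} has 2 subfields

The subfields of F_{p^n} are exactly the fields F_{p^d} for d | n (each is the fixed field of the unique index-d subgroup of Gal(F_{p^n}/F_p) ≅ Z/nZ). The divisors of n = 3 are {1, 3}, giving 2 subfields: F_{101^1}, F_{101^3}.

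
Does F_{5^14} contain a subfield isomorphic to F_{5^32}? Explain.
No: F_{5^32} is not a subfield of F_{5^14}

F_{p^m} embeds in F_{p^n} iff m | n. Here 32 ∤ 14 (since 14 = 0·32 + 14 with remainder 14 ≠ 0), so F_{5^32} is not a subfield of F_{5^14}. Equivalently: if it were, the tower law would give 32 = [F_{5^32}:F_5] dividing [F_{5^14}:F_5] = 14, contradiction.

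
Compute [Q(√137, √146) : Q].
[Q(√137, √146) : Q] = 4

[Q(√137):Q] = 2 (min poly x^2 - 137, irreducible since 137 is squarefree > 1). For the top step, suppose √146 ∈ Q(√137), say √146 = c + d√137 with c, d ∈ Q. Squaring: 146 = c^2 + 137d^2 + 2cd√137. Since √137 ∉ Q this forces 2cd = 0. If d = 0 then √146 = c ∈ Q, contradicting 146 squarefree > 1. If c = 0 then 146 = 137d^2, so 137·146 = (137d)^2 is a perfect square in Q — but 137·146 = 20002 is not a perfect square (since 137 and 146 are distinct squarefree integers). Contradiction. Hence √146 ∉ Q(√137), so x^2 - 146 stays irreducible over Q(√137) and [Q(√137, √146) : Q(√137)] = 2. By the tower law, [Q(√137, √146) : Q] = 2 · 2 = 4.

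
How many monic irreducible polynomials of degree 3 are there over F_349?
There are 14169400 monic irreducible polynomials of degree 3 over F_349

Each element of F_{349^3} that lies in no proper subfield is a root of exactly one monic irreducible of degree 3 over F_349, and each such polynomial has 3 distinct roots in F_{349^3}. By Möbius inversion the count is N_349(3) = (1/3) Σ_{d|3} μ(3/d) · 349^d = (1/3)(μ(3)·349^1 + μ(1)·349^3) = 42508200/3 = 14169400.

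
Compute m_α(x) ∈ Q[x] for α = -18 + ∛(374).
m_α(x) = x^3 + 54x^2 + 972x + 5458

Set β = α + 18 = ∛(374), so β^3 = 374. Then (α + 18)^3 - 374 = 0, i.e. α is a root of g(x) = (x + 18)^3 - 374 = x^3 + 54x^2 + 972x + 5458. Since g(x) = h(x + 18) where h(x) = x^3 - 374, and h is irreducible over Q (because 374 is not a perfect cube, so h has no rational root, and a monic cubic with no rational root is irreducible), g is also irreducible (irreducibility is preserved under the substitution x → x + 18). Hence m_α(x) = x^3 + 54x^2 + 972x + 5458.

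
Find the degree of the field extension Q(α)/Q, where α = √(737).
[Q(α):Q] = 2

[Q(α):Q] equals the degree of the minimal polynomial of α. Here α^2 = 737 and x^2 - 737 is irreducible (d = 737 is squarefree, ≠ 1, hence not a square), so deg(m_α) = 2. Thus [Q(α):Q] = 2.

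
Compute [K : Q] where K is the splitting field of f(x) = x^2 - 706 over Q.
[K : Q] = 2

f(x) = x^2 - 706 factors as (x - √706)(x + √706). The splitting field is K = Q(√706). Since 706 is squarefree and > 1, it is not a perfect square, so x^2 - 706 is irreducible over Q and [Q(√706) : Q] = 2. Hence [K : Q] = 2.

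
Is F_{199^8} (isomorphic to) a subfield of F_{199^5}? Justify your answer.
No: F_{199^8} is not a subfield of F_{199^5}

F_{p^m} embeds in F_{p^n} iff m | n. Here 8 ∤ 5 (since 5 = 0·8 + 5 with remainder 5 ≠ 0), so F_{199^8} is not a subfield of F_{199^5}. Equivalently: if it were, the tower law would give 8 = [F_{199^8}:F_199] dividing [F_{199^5}:F_199] = 5, contradiction.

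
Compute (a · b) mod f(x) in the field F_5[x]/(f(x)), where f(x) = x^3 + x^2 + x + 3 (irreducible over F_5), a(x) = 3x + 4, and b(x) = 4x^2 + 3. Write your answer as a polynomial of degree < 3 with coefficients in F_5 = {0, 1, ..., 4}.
a · b ≡ 4x^2 + 2x + 1 (mod f(x))

Multiply in F_5[x]: a(x)·b(x) = (3x + 4)·(4x^2 + 3) = 2x^3 + x^2 + 4x + 2. This has degree ≥ 3, so divide by f(x) over F_5: 2x^3 + x^2 + 4x + 2 = (2)·(x^3 + x^2 + x + 3) + (4x^2 + 2x + 1). Hence a·b ≡ 4x^2 + 2x + 1 (mod f). (F_5[x]/(f) is a field with 5^3 = 125 elements since f is irreducible of degree 3.)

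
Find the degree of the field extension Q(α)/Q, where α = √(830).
[Q(α):Q] = 2

[Q(α):Q] equals the degree of the minimal polynomial of α. Here α^2 = 830 and x^2 - 830 is irreducible (d = 830 is squarefree, ≠ 1, hence not a square), so deg(m_α) = 2. Thus [Q(α):Q] = 2.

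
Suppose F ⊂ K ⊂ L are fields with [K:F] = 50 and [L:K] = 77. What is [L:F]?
[L:F] = 3850

The tower law says that for any tower of field extensions F ⊂ K ⊂ L with finite degrees, [L:F] = [L:K] · [K:F]. Here this gives [L:F] = 77 · 50 = 3850.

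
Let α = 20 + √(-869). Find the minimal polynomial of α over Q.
m_α(x) = x^2 - 40x + 1269

From α - 20 = √(-869), squaring gives (α - 20)^2 = -869, i.e. α^2 - 40α + 400 = -869, so α^2 - 40α + 1269 = 0. The discriminant of x^2 - 40x + 1269 is (-40)^2 - 4·(1269) = 1600 - 5076 = -3476, and 4·(-869) is not a perfect square in Q since -869 is squarefree and ≠ 1. Hence x^2 - 40x + 1269 is irreducible over Q and is the minimal polynomial of α.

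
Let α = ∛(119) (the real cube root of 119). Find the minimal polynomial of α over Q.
m_α(x) = x^3 - 119

α satisfies α^3 = 119, so x^3 - 119 annihilates α. By the rational root test, a rational root p/q (in lowest terms) of x^3 - 119 would satisfy p^3 = 119 q^3, forcing q = 1 and p^3 = 119; but 119 is not a perfect cube, contradiction. A monic cubic over Q with no rational root is irreducible (any nontrivial factorization would include a linear factor). Hence x^3 - 119 is the minimal polynomial of α, and in particular [Q(α):Q] = 3.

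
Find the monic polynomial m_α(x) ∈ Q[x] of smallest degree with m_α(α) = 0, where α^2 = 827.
m_α(x) = x^2 - 827

α satisfies α^2 - 827 = 0, so x^2 - 827 annihilates α. Since d = 827 is squarefree and ≠ 1, it is not a perfect square in Q, so x^2 - 827 has no rational root and is therefore irreducible over Q (a degree-2 polynomial over a field is irreducible iff it has no root). Hence m_α(x) = x^2 - 827.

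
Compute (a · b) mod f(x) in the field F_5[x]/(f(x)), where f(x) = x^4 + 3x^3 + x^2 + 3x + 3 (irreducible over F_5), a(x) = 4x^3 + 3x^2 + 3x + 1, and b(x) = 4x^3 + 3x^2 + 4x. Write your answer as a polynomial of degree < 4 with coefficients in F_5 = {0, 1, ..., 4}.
a · b ≡ 2x^3 + x^2 + 2x + 1 (mod f(x))

Multiply in F_5[x]: a(x)·b(x) = (4x^3 + 3x^2 + 3x + 1)·(4x^3 + 3x^2 + 4x) = x^6 + 4x^5 + 2x^4 + 4x. This has degree ≥ 4, so divide by f(x) over F_5: x^6 + 4x^5 + 2x^4 + 4x = (x^2 + x + 3)·(x^4 + 3x^3 + x^2 + 3x + 3) + (2x^3 + x^2 + 2x + 1). Hence a·b ≡ 2x^3 + x^2 + 2x + 1 (mod f). (F_5[x]/(f) is a field with 5^4 = 625 elements since f is irreducible of degree 4.)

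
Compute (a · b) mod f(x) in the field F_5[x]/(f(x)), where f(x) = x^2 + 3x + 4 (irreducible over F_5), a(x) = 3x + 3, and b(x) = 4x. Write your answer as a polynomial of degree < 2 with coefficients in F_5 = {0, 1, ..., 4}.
a · b ≡ x + 2 (mod f(x))

Multiply in F_5[x]: a(x)·b(x) = (3x + 3)·(4x) = 2x^2 + 2x. This has degree ≥ 2, so divide by f(x) over F_5: 2x^2 + 2x = (2)·(x^2 + 3x + 4) + (x + 2). Hence a·b ≡ x + 2 (mod f). (F_5[x]/(f) is a field with 5^2 = 25 elements since f is irreducible of degree 2.)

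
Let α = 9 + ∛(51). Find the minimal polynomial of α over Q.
m_α(x) = x^3 - 27x^2 + 243x - 780

Set β = α - 9 = ∛(51), so β^3 = 51. Then (α - 9)^3 - 51 = 0, i.e. α is a root of g(x) = (x - 9)^3 - 51 = x^3 - 27x^2 + 243x - 780. Since g(x) = h(x - 9) where h(x) = x^3 - 51, and h is irreducible over Q (because 51 is not a perfect cube, so h has no rational root, and a monic cubic with no rational root is irreducible), g is also irreducible (irreducibility is preserved under the substitution x → x - 9). Hence m_α(x) = x^3 - 27x^2 + 243x - 780.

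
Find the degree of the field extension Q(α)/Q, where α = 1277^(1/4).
[Q(α):Q] = 4

α is a root of x^4 - 1277. By Eisenstein's criterion at the prime p = 1277 (which divides the constant term 1277 but p^2 = 1630729 does not, since 1277 is squarefree), x^4 - 1277 is irreducible over Q. Hence [Q(α):Q] = 4.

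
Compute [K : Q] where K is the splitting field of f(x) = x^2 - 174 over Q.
[K : Q] = 2

f(x) = x^2 - 174 factors as (x - √174)(x + √174). The splitting field is K = Q(√174). Since 174 is squarefree and > 1, it is not a perfect square, so x^2 - 174 is irreducible over Q and [Q(√174) : Q] = 2. Hence [K : Q] = 2.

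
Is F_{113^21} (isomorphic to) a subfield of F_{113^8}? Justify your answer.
No: F_{113^21} is not a subfield of F_{113^8}

F_{p^m} embeds in F_{p^n} iff m | n. Here 21 ∤ 8 (since 8 = 0·21 + 8 with remainder 8 ≠ 0), so F_{113^21} is not a subfield of F_{113^8}. Equivalently: if it were, the tower law would give 21 = [F_{113^21}:F_113] dividing [F_{113^8}:F_113] = 8, contradiction.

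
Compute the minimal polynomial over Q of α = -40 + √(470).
m_α(x) = x^2 + 80x + 1130

From α + 40 = √(470), squaring gives (α + 40)^2 = 470, i.e. α^2 + 80α + 1600 = 470, so α^2 + 80α + 1130 = 0. The discriminant of x^2 + 80x + 1130 is (80)^2 - 4·(1130) = 6400 - 4520 = 1880, and 4·(470) is not a perfect square in Q since 470 is squarefree and ≠ 1. Hence x^2 + 80x + 1130 is irreducible over Q and is the minimal polynomial of α.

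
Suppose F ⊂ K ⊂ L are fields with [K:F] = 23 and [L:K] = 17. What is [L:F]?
[L:F] = 391

The tower law says that for any tower of field extensions F ⊂ K ⊂ L with finite degrees, [L:F] = [L:K] · [K:F]. Here this gives [L:F] = 17 · 23 = 391.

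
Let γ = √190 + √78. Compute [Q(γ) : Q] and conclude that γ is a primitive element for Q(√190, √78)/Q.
[Q(γ) : Q] = 4 (equivalently, Q(γ) = Q(√190, √78))

Obviously Q(γ) ⊆ Q(√190, √78), and [Q(√190, √78):Q] = 4 (since 190, 78 are distinct squarefree integers > 1 with 14820 not a perfect square). To show equality we compute the minimal polynomial of γ. From γ = √190 + √78: γ^2 = 190 + 2√(14820) + 78 = 268 + 2√(14820), so γ^2 - 268 = 2√(14820); squaring, (γ^2 - 268)^2 = 4·14820, i.e. γ^4 - 536γ^2 + 71824 - 59280 = 0, i.e. γ^4 - 536γ^2 + 12544 = 0. So γ is a root of x^4 - 536x^2 + 12544. This polynomial is irreducible over Q: it has no rational root (each ±√190 ± √78 is irrational), and any factorization into two quadratics over Q would force √(14820) ∈ Q (pairing opposite roots) or √190, √78 ∈ Q (other pairings), all impossible. Hence [Q(γ):Q] = 4 = [Q(√190, √78):Q], so Q(γ) = Q(√190, √78).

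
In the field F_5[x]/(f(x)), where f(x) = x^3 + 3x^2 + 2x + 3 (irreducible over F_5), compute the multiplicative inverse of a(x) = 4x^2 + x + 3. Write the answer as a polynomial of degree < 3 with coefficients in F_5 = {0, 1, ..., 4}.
a(x)^(-1) ≡ 3x^2 + 4x (mod f(x))

Since f is irreducible over F_5, F_5[x]/(f) is a field and a(x) ≠ 0 has an inverse. Apply the extended Euclidean algorithm to f(x) and a(x) in F_5[x]: f(x) = (4x + 1)·a(x) + (4x);  a(x) = (x + 4)·(4x) + (3). The last nonzero remainder is the constant 3 = gcd(f, a) in F_5. Back-substituting through the division chain expresses 3 = s(x)·a(x) + t(x)·f(x) with s(x) ≡ 4x^2 + 2x (mod f), so (4x^2 + 2x)·a(x) ≡ 3 (mod f). Multiplying by 3^(-1) ≡ 2 in F_5 gives a(x)^(-1) ≡ 2·(4x^2 + 2x) ≡ 3x^2 + 4x (mod f). Check: (4x^2 + x + 3)·(3x^2 + 4x) = 2x^4 + 4x^3 + 3x^2 + 2x ≡ 1 (mod x^3 + 3x^2 + 2x + 3).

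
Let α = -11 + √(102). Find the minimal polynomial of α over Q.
m_α(x) = x^2 + 22x + 19

From α + 11 = √(102), squaring gives (α + 11)^2 = 102, i.e. α^2 + 22α + 121 = 102, so α^2 + 22α + 19 = 0. The discriminant of x^2 + 22x + 19 is (22)^2 - 4·(19) = 484 - 76 = 408, and 4·(102) is not a perfect square in Q since 102 is squarefree and ≠ 1. Hence x^2 + 22x + 19 is irreducible over Q and is the minimal polynomial of α.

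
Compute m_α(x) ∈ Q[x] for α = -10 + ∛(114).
m_α(x) = x^3 + 30x^2 + 300x + 886

Set β = α + 10 = ∛(114), so β^3 = 114. Then (α + 10)^3 - 114 = 0, i.e. α is a root of g(x) = (x + 10)^3 - 114 = x^3 + 30x^2 + 300x + 886. Since g(x) = h(x + 10) where h(x) = x^3 - 114, and h is irreducible over Q (because 114 is not a perfect cube, so h has no rational root, and a monic cubic with no rational root is irreducible), g is also irreducible (irreducibility is preserved under the substitution x → x + 10). Hence m_α(x) = x^3 + 30x^2 + 300x + 886.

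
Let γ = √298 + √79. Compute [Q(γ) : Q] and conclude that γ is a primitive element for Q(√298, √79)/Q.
[Q(γ) : Q] = 4 (equivalently, Q(γ) = Q(√298, √79))

Obviously Q(γ) ⊆ Q(√298, √79), and [Q(√298, √79):Q] = 4 (since 298, 79 are distinct squarefree integers > 1 with 23542 not a perfect square). To show equality we compute the minimal polynomial of γ. From γ = √298 + √79: γ^2 = 298 + 2√(23542) + 79 = 377 + 2√(23542), so γ^2 - 377 = 2√(23542); squaring, (γ^2 - 377)^2 = 4·23542, i.e. γ^4 - 754γ^2 + 142129 - 94168 = 0, i.e. γ^4 - 754γ^2 + 47961 = 0. So γ is a root of x^4 - 754x^2 + 47961. This polynomial is irreducible over Q: it has no rational root (each ±√298 ± √79 is irrational), and any factorization into two quadratics over Q would force √(23542) ∈ Q (pairing opposite roots) or √298, √79 ∈ Q (other pairings), all impossible. Hence [Q(γ):Q] = 4 = [Q(√298, √79):Q], so Q(γ) = Q(√298, √79).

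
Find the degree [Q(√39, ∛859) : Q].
[Q(√39, ∛859) : Q] = 6

Let L = Q(√39, ∛859). Since Q(√39) ⊂ L and [Q(√39):Q] = 2, the tower law gives 2 | [L:Q]. Likewise Q(∛859) ⊂ L with [Q(∛859):Q] = 3 (because 859 is not a perfect cube), so 3 | [L:Q]. As gcd(2,3) = 1, [L:Q] is divisible by 6. Conversely L is generated over Q by √39 and ∛859, so [L:Q] ≤ 2·3 = 6. Therefore [Q(√39, ∛859) : Q] = 6.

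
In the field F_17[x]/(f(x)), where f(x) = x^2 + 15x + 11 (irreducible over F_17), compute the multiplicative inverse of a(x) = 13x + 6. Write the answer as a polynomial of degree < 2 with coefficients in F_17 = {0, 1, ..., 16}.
a(x)^(-1) ≡ 5x + 6 (mod f(x))

Since f is irreducible over F_17, F_17[x]/(f) is a field and a(x) ≠ 0 has an inverse. Apply the extended Euclidean algorithm to f(x) and a(x) in F_17[x]: f(x) = (4x + 15)·a(x) + (6). The last nonzero remainder is the constant 6 = gcd(f, a) in F_17. Back-substituting through the division chain expresses 6 = s(x)·a(x) + t(x)·f(x) with s(x) ≡ 13x + 2 (mod f), so (13x + 2)·a(x) ≡ 6 (mod f). Multiplying by 6^(-1) ≡ 3 in F_17 gives a(x)^(-1) ≡ 3·(13x + 2) ≡ 5x + 6 (mod f). Check: (13x + 6)·(5x + 6) = 14x^2 + 6x + 2 ≡ 1 (mod x^2 + 15x + 11).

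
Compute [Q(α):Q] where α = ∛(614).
[Q(α):Q] = 3

The minimal polynomial of α is x^3 - 614, irreducible over Q since 614 is not a perfect cube (so x^3 - 614 has no rational root). Hence [Q(α):Q] = deg(m_α) = 3.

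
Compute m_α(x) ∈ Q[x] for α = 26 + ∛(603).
m_α(x) = x^3 - 78x^2 + 2028x - 18179

Set β = α - 26 = ∛(603), so β^3 = 603. Then (α - 26)^3 - 603 = 0, i.e. α is a root of g(x) = (x - 26)^3 - 603 = x^3 - 78x^2 + 2028x - 18179. Since g(x) = h(x - 26) where h(x) = x^3 - 603, and h is irreducible over Q (because 603 is not a perfect cube, so h has no rational root, and a monic cubic with no rational root is irreducible), g is also irreducible (irreducibility is preserved under the substitution x → x - 26). Hence m_α(x) = x^3 - 78x^2 + 2028x - 18179.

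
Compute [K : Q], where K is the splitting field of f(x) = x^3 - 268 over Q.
[K : Q] = 6

The roots of x^3 - 268 are ∛268, ω∛268, ω^2∛268 where ω = e^(2πi/3) is a primitive cube root of unity, so K = Q(∛268, ω). Now [Q(∛268):Q] = 3 (since 268 is not a perfect cube, x^3 - 268 is irreducible) and [Q(ω):Q] = 2. Both 2 and 3 divide [K:Q], and [K:Q] ≤ 3·2 = 6, so [K:Q] = 6. (Equivalently: Q(∛268) ⊂ R but ω ∉ R, so [K : Q(∛268)] = 2.)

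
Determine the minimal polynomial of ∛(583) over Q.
m_α(x) = x^3 - 583

α satisfies α^3 = 583, so x^3 - 583 annihilates α. By the rational root test, a rational root p/q (in lowest terms) of x^3 - 583 would satisfy p^3 = 583 q^3, forcing q = 1 and p^3 = 583; but 583 is not a perfect cube, contradiction. A monic cubic over Q with no rational root is irreducible (any nontrivial factorization would include a linear factor). Hence x^3 - 583 is the minimal polynomial of α, and in particular [Q(α):Q] = 3.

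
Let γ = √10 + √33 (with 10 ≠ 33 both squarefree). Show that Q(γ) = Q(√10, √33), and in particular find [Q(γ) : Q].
[Q(γ) : Q] = 4 (equivalently, Q(γ) = Q(√10, √33))

Obviously Q(γ) ⊆ Q(√10, √33), and [Q(√10, √33):Q] = 4 (since 10, 33 are distinct squarefree integers > 1 with 330 not a perfect square). To show equality we compute the minimal polynomial of γ. From γ = √10 + √33: γ^2 = 10 + 2√(330) + 33 = 43 + 2√(330), so γ^2 - 43 = 2√(330); squaring, (γ^2 - 43)^2 = 4·330, i.e. γ^4 - 86γ^2 + 1849 - 1320 = 0, i.e. γ^4 - 86γ^2 + 529 = 0. So γ is a root of x^4 - 86x^2 + 529. This polynomial is irreducible over Q: it has no rational root (each ±√10 ± √33 is irrational), and any factorization into two quadratics over Q would force √(330) ∈ Q (pairing opposite roots) or √10, √33 ∈ Q (other pairings), all impossible. Hence [Q(γ):Q] = 4 = [Q(√10, √33):Q], so Q(γ) = Q(√10, √33).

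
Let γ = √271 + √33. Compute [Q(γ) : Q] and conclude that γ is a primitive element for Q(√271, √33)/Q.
[Q(γ) : Q] = 4 (equivalently, Q(γ) = Q(√271, √33))

Obviously Q(γ) ⊆ Q(√271, √33), and [Q(√271, √33):Q] = 4 (since 271, 33 are distinct squarefree integers > 1 with 8943 not a perfect square). To show equality we compute the minimal polynomial of γ. From γ = √271 + √33: γ^2 = 271 + 2√(8943) + 33 = 304 + 2√(8943), so γ^2 - 304 = 2√(8943); squaring, (γ^2 - 304)^2 = 4·8943, i.e. γ^4 - 608γ^2 + 92416 - 35772 = 0, i.e. γ^4 - 608γ^2 + 56644 = 0. So γ is a root of x^4 - 608x^2 + 56644. This polynomial is irreducible over Q: it has no rational root (each ±√271 ± √33 is irrational), and any factorization into two quadratics over Q would force √(8943) ∈ Q (pairing opposite roots) or √271, √33 ∈ Q (other pairings), all impossible. Hence [Q(γ):Q] = 4 = [Q(√271, √33):Q], so Q(γ) = Q(√271, √33).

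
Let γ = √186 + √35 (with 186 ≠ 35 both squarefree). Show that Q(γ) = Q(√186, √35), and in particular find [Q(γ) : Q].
[Q(γ) : Q] = 4 (equivalently, Q(γ) = Q(√186, √35))

Obviously Q(γ) ⊆ Q(√186, √35), and [Q(√186, √35):Q] = 4 (since 186, 35 are distinct squarefree integers > 1 with 6510 not a perfect square). To show equality we compute the minimal polynomial of γ. From γ = √186 + √35: γ^2 = 186 + 2√(6510) + 35 = 221 + 2√(6510), so γ^2 - 221 = 2√(6510); squaring, (γ^2 - 221)^2 = 4·6510, i.e. γ^4 - 442γ^2 + 48841 - 26040 = 0, i.e. γ^4 - 442γ^2 + 22801 = 0. So γ is a root of x^4 - 442x^2 + 22801. This polynomial is irreducible over Q: it has no rational root (each ±√186 ± √35 is irrational), and any factorization into two quadratics over Q would force √(6510) ∈ Q (pairing opposite roots) or √186, √35 ∈ Q (other pairings), all impossible. Hence [Q(γ):Q] = 4 = [Q(√186, √35):Q], so Q(γ) = Q(√186, √35).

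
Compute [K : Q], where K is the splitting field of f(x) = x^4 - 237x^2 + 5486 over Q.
[K : Q] = 4

Solving the quadratic in x^2: x^2 = (237 ± √(237^2 - 4·5486))/2 = (237 ± √34225)/2 = (237 ± 185)/2, giving x^2 = 211 or x^2 = 26. So f(x) = (x^2 - 211)(x^2 - 26) and the roots of f are ±√211, ±√26. Hence the splitting field is K = Q(√211, √26). Since 211 and 26 are distinct squarefree integers > 1, their product 5486 is not a perfect square, so √26 ∉ Q(√211). By the tower law [K:Q] = [Q(√211,√26):Q(√211)] · [Q(√211):Q] = 2 · 2 = 4.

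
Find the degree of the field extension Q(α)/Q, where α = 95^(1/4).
[Q(α):Q] = 4

α is a root of x^4 - 95. By Eisenstein's criterion at the prime p = 5 (which divides the constant term 95 but p^2 = 25 does not, since 95 is squarefree), x^4 - 95 is irreducible over Q. Hence [Q(α):Q] = 4.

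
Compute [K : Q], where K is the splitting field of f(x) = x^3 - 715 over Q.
[K : Q] = 6

The roots of x^3 - 715 are ∛715, ω∛715, ω^2∛715 where ω = e^(2πi/3) is a primitive cube root of unity, so K = Q(∛715, ω). Now [Q(∛715):Q] = 3 (since 715 is not a perfect cube, x^3 - 715 is irreducible) and [Q(ω):Q] = 2. Both 2 and 3 divide [K:Q], and [K:Q] ≤ 3·2 = 6, so [K:Q] = 6. (Equivalently: Q(∛715) ⊂ R but ω ∉ R, so [K : Q(∛715)] = 2.)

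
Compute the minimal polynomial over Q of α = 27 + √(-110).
m_α(x) = x^2 - 54x + 839

From α - 27 = √(-110), squaring gives (α - 27)^2 = -110, i.e. α^2 - 54α + 729 = -110, so α^2 - 54α + 839 = 0. The discriminant of x^2 - 54x + 839 is (-54)^2 - 4·(839) = 2916 - 3356 = -440, and 4·(-110) is not a perfect square in Q since -110 is squarefree and ≠ 1. Hence x^2 - 54x + 839 is irreducible over Q and is the minimal polynomial of α.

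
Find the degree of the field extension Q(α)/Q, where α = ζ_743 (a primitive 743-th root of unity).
[Q(α):Q] = 742

The minimal polynomial of ζ_743 over Q is the 743-th cyclotomic polynomial Φ_743(x), which is irreducible over Q and has degree φ(743) = 742. Hence [Q(α):Q] = φ(743) = 742.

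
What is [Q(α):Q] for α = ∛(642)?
[Q(α):Q] = 3

The minimal polynomial of α is x^3 - 642, irreducible over Q since 642 is not a perfect cube (so x^3 - 642 has no rational root). Hence [Q(α):Q] = deg(m_α) = 3.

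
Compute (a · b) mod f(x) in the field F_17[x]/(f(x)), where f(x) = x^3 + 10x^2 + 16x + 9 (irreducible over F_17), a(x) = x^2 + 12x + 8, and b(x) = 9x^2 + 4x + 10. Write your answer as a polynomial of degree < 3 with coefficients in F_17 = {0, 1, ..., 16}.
a · b ≡ 4x^2 + 8x + 1 (mod f(x))

Multiply in F_17[x]: a(x)·b(x) = (x^2 + 12x + 8)·(9x^2 + 4x + 10) = 9x^4 + 10x^3 + 11x^2 + 16x + 12. This has degree ≥ 3, so divide by f(x) over F_17: 9x^4 + 10x^3 + 11x^2 + 16x + 12 = (9x + 5)·(x^3 + 10x^2 + 16x + 9) + (4x^2 + 8x + 1). Hence a·b ≡ 4x^2 + 8x + 1 (mod f). (F_17[x]/(f) is a field with 17^3 = 4913 elements since f is irreducible of degree 3.)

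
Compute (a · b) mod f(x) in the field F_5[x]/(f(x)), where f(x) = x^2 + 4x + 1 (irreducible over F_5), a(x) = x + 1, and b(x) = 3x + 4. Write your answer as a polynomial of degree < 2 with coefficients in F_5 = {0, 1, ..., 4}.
a · b ≡ 1 (mod f(x))

Multiply in F_5[x]: a(x)·b(x) = (x + 1)·(3x + 4) = 3x^2 + 2x + 4. This has degree ≥ 2, so divide by f(x) over F_5: 3x^2 + 2x + 4 = (3)·(x^2 + 4x + 1) + (1). Hence a·b ≡ 1 (mod f). (F_5[x]/(f) is a field with 5^2 = 25 elements since f is irreducible of degree 2.)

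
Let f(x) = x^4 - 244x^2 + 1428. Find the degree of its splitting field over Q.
[K : Q] = 4

Solving the quadratic in x^2: x^2 = (244 ± √(244^2 - 4·1428))/2 = (244 ± √53824)/2 = (244 ± 232)/2, giving x^2 = 6 or x^2 = 238. So f(x) = (x^2 - 6)(x^2 - 238) and the roots of f are ±√6, ±√238. Hence the splitting field is K = Q(√6, √238). Since 6 and 238 are distinct squarefree integers > 1, their product 1428 is not a perfect square, so √238 ∉ Q(√6). By the tower law [K:Q] = [Q(√6,√238):Q(√6)] · [Q(√6):Q] = 2 · 2 = 4.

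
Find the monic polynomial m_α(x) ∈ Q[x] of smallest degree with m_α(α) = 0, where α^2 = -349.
m_α(x) = x^2 + 349

α satisfies α^2 + 349 = 0, so x^2 + 349 annihilates α. Since d = -349 is squarefree and ≠ 1, it is not a perfect square in Q, so x^2 + 349 has no rational root and is therefore irreducible over Q (a degree-2 polynomial over a field is irreducible iff it has no root). Hence m_α(x) = x^2 + 349.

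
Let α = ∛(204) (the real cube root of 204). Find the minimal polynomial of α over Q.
m_α(x) = x^3 - 204

α satisfies α^3 = 204, so x^3 - 204 annihilates α. By the rational root test, a rational root p/q (in lowest terms) of x^3 - 204 would satisfy p^3 = 204 q^3, forcing q = 1 and p^3 = 204; but 204 is not a perfect cube, contradiction. A monic cubic over Q with no rational root is irreducible (any nontrivial factorization would include a linear factor). Hence x^3 - 204 is the minimal polynomial of α, and in particular [Q(α):Q] = 3.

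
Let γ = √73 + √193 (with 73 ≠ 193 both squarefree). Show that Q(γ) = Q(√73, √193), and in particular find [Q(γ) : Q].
[Q(γ) : Q] = 4 (equivalently, Q(γ) = Q(√73, √193))

Obviously Q(γ) ⊆ Q(√73, √193), and [Q(√73, √193):Q] = 4 (since 73, 193 are distinct squarefree integers > 1 with 14089 not a perfect square). To show equality we compute the minimal polynomial of γ. From γ = √73 + √193: γ^2 = 73 + 2√(14089) + 193 = 266 + 2√(14089), so γ^2 - 266 = 2√(14089); squaring, (γ^2 - 266)^2 = 4·14089, i.e. γ^4 - 532γ^2 + 70756 - 56356 = 0, i.e. γ^4 - 532γ^2 + 14400 = 0. So γ is a root of x^4 - 532x^2 + 14400. This polynomial is irreducible over Q: it has no rational root (each ±√73 ± √193 is irrational), and any factorization into two quadratics over Q would force √(14089) ∈ Q (pairing opposite roots) or √73, √193 ∈ Q (other pairings), all impossible. Hence [Q(γ):Q] = 4 = [Q(√73, √193):Q], so Q(γ) = Q(√73, √193).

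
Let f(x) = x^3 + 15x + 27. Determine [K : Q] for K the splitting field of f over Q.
[K : Q] = 6

By the rational root test, any rational root of the monic integer polynomial f(x) = x^3 + 15x + 27 must be an integer dividing the constant term 27, i.e. one of ±{1, 3, 9, 27}. Evaluating: f(1) = 43, f(-1) = 11, f(3) = 99, f(-3) = -45, f(9) = 891, f(-9) = -837, f(27) = 20115, f(-27) = -20061; none is 0, so f has no rational root and is therefore irreducible over Q (a cubic with no linear factor over a field is irreducible). For an irreducible cubic, the Galois group is A_3 or S_3 according as the discriminant disc(f) = -4a^3 - 27b^2 = -4·(15)^3 - 27·(27)^2 = -33183 is or is not a square in Q. Here disc(f) = -33183 is not a perfect square in Q, so the Galois group of f over Q is not contained in A_3 and must be all of S_3. The splitting field has degree |S_3| = 6 over Q, so [K : Q] = 6.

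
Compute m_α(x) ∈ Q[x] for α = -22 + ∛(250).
m_α(x) = x^3 + 66x^2 + 1452x + 10398

Set β = α + 22 = ∛(250), so β^3 = 250. Then (α + 22)^3 - 250 = 0, i.e. α is a root of g(x) = (x + 22)^3 - 250 = x^3 + 66x^2 + 1452x + 10398. Since g(x) = h(x + 22) where h(x) = x^3 - 250, and h is irreducible over Q (because 250 is not a perfect cube, so h has no rational root, and a monic cubic with no rational root is irreducible), g is also irreducible (irreducibility is preserved under the substitution x → x + 22). Hence m_α(x) = x^3 + 66x^2 + 1452x + 10398.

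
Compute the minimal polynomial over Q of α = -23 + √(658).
m_α(x) = x^2 + 46x - 129

From α + 23 = √(658), squaring gives (α + 23)^2 = 658, i.e. α^2 + 46α + 529 = 658, so α^2 + 46α - 129 = 0. The discriminant of x^2 + 46x - 129 is (46)^2 - 4·(-129) = 2116 + 516 = 2632, and 4·(658) is not a perfect square in Q since 658 is squarefree and ≠ 1. Hence x^2 + 46x - 129 is irreducible over Q and is the minimal polynomial of α.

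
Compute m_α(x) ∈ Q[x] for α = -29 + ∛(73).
m_α(x) = x^3 + 87x^2 + 2523x + 24316

Set β = α + 29 = ∛(73), so β^3 = 73. Then (α + 29)^3 - 73 = 0, i.e. α is a root of g(x) = (x + 29)^3 - 73 = x^3 + 87x^2 + 2523x + 24316. Since g(x) = h(x + 29) where h(x) = x^3 - 73, and h is irreducible over Q (because 73 is not a perfect cube, so h has no rational root, and a monic cubic with no rational root is irreducible), g is also irreducible (irreducibility is preserved under the substitution x → x + 29). Hence m_α(x) = x^3 + 87x^2 + 2523x + 24316.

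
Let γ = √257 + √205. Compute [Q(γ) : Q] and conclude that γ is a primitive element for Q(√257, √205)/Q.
[Q(γ) : Q] = 4 (equivalently, Q(γ) = Q(√257, √205))

Obviously Q(γ) ⊆ Q(√257, √205), and [Q(√257, √205):Q] = 4 (since 257, 205 are distinct squarefree integers > 1 with 52685 not a perfect square). To show equality we compute the minimal polynomial of γ. From γ = √257 + √205: γ^2 = 257 + 2√(52685) + 205 = 462 + 2√(52685), so γ^2 - 462 = 2√(52685); squaring, (γ^2 - 462)^2 = 4·52685, i.e. γ^4 - 924γ^2 + 213444 - 210740 = 0, i.e. γ^4 - 924γ^2 + 2704 = 0. So γ is a root of x^4 - 924x^2 + 2704. This polynomial is irreducible over Q: it has no rational root (each ±√257 ± √205 is irrational), and any factorization into two quadratics over Q would force √(52685) ∈ Q (pairing opposite roots) or √257, √205 ∈ Q (other pairings), all impossible. Hence [Q(γ):Q] = 4 = [Q(√257, √205):Q], so Q(γ) = Q(√257, √205).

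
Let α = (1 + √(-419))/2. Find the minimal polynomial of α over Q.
m_α(x) = x^2 - x + 105

From 2α - 1 = √(-419), squaring gives (2α - 1)^2 = -419, i.e. 4α^2 - 4α + 1 = -419, so α^2 - α + (1 + 419)/4 = 0. Since -419 ≡ 1 (mod 4), (1 + 419)/4 = 105 ∈ Z. The polynomial x^2 - x + 105 has discriminant 1 - 4·(105) = -419, which is not a perfect square in Q (d = -419 is squarefree and ≠ 1), so x^2 - x + 105 is irreducible over Q. It is the minimal polynomial of α.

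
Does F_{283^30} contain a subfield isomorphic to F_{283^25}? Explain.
No: F_{283^25} is not a subfield of F_{283^30}

F_{p^m} embeds in F_{p^n} iff m | n. Here 25 ∤ 30 (since 30 = 1·25 + 5 with remainder 5 ≠ 0), so F_{283^25} is not a subfield of F_{283^30}. Equivalently: if it were, the tower law would give 25 = [F_{283^25}:F_283] dividing [F_{283^30}:F_283] = 30, contradiction.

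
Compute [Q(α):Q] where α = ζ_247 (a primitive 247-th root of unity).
[Q(α):Q] = 216

The minimal polynomial of ζ_247 over Q is the 247-th cyclotomic polynomial Φ_247(x), which is irreducible over Q and has degree φ(247) = 216. Hence [Q(α):Q] = φ(247) = 216.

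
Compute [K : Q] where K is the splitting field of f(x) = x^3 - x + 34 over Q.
[K : Q] = 6

By the rational root test, any rational root of the monic integer polynomial f(x) = x^3 - x + 34 must be an integer dividing the constant term 34, i.e. one of ±{1, 2, 17, 34}. Evaluating: f(1) = 34, f(-1) = 34, f(2) = 40, f(-2) = 28, f(17) = 4930, f(-17) = -4862, f(34) = 39304, f(-34) = -39236; none is 0, so f has no rational root and is therefore irreducible over Q (a cubic with no linear factor over a field is irreducible). For an irreducible cubic, the Galois group is A_3 or S_3 according as the discriminant disc(f) = -4a^3 - 27b^2 = -4·(-1)^3 - 27·(34)^2 = -31208 is or is not a square in Q. Here disc(f) = -31208 is not a perfect square in Q, so the Galois group of f over Q is not contained in A_3 and must be all of S_3. The splitting field has degree |S_3| = 6 over Q, so [K : Q] = 6.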